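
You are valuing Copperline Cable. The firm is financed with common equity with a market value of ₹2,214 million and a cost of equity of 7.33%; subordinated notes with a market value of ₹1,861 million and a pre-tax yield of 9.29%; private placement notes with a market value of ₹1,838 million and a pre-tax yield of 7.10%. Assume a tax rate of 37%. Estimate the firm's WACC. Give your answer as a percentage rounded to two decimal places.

5.98%

Total capital V = 2214 + 1861 + 1838 = 5913.
Equity: weight = 2214/5913 = 0.3744; cost = 7.33%.
Subordinated notes: weight = 1861/5913 = 0.3147; after-tax cost = 9.29% × (1 − 37%) = 5.8527%.
Private placement notes: weight = 1838/5913 = 0.3108; after-tax cost = 7.1% × (1 − 37%) = 4.4730%.
WACC = 0.3744 × 7.3300% + 0.3147 × 5.8527% + 0.3108 × 4.4730% = 5.9770%.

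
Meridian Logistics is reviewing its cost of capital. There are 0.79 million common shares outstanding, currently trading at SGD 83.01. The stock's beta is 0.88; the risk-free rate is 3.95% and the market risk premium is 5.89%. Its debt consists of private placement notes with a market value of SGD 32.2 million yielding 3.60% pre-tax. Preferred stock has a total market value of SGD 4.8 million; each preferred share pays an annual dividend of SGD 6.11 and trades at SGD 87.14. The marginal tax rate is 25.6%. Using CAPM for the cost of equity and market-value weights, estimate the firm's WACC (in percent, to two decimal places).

7.01%

Cost of equity via CAPM: Re = 3.95% + 0.88 × 5.89% = 9.1332%.
Cost of preferred: Rp = 6.11 / 87.14 = 7.0117%.
Market value of equity E = 83.01 × 0.79m = 65.5779m.
Total capital V = 65.5779 + 4.8 + 32.2 = 102.5779.
Equity: weight = 65.5779/102.5779 = 0.6393; cost = 9.1332%.
Preferred: weight = 4.8/102.5779 = 0.0468; cost = 7.0117%.
Private placement notes: weight = 32.2/102.5779 = 0.3139; after-tax cost = 3.6% × (1 − 25.6%) = 2.6784%.
WACC = 0.6393 × 9.1332% + 0.0468 × 7.0117% + 0.3139 × 2.6784% = 7.0077%.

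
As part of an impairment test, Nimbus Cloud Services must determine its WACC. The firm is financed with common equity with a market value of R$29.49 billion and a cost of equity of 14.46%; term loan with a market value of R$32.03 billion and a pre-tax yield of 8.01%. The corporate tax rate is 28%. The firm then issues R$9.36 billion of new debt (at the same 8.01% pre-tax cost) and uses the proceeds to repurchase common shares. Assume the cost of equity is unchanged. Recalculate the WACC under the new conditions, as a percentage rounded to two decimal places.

After the change:
Total capital V = 20.13 + 41.39 = 61.52.
Equity: weight = 20.13/61.52 = 0.3272; cost = 14.46%.
Term loan: weight = 41.39/61.52 = 0.6728; after-tax cost = 8.01% × (1 − 28%) = 5.7672%.
WACC = 0.3272 × 14.4600% + 0.6728 × 5.7672% = 8.6116%.

8.61%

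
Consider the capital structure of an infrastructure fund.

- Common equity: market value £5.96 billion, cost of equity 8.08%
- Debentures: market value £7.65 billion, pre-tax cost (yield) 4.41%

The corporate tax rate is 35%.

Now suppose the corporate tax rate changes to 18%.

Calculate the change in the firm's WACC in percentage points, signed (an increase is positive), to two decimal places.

+0.42 pp

Current WACC:
Total capital V = 5.96 + 7.65 = 13.61.
Equity: weight = 5.96/13.61 = 0.4379; cost = 8.08%.
Debentures: weight = 7.65/13.61 = 0.5621; after-tax cost = 4.41% × (1 − 35%) = 2.8665%.
WACC = 0.4379 × 8.0800% + 0.5621 × 2.8665% = 5.1496%.
After the change:
Total capital V = 5.96 + 7.65 = 13.61.
Equity: weight = 5.96/13.61 = 0.4379; cost = 8.08%.
Debentures: weight = 7.65/13.61 = 0.5621; after-tax cost = 4.41% × (1 − 18%) = 3.6162%.
WACC = 0.4379 × 8.0800% + 0.5621 × 3.6162% = 5.5710%.
Change in WACC = 5.5710% − 5.1496% = 0.4214 pp.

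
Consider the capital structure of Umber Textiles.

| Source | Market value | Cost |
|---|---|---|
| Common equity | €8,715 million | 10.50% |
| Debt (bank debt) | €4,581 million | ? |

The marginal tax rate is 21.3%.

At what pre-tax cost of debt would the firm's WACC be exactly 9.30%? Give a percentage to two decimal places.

8.92%

Total capital V = 8715 + 4581 = 13296.
Equity weight = 8715/13296 = 0.6555.
Bank debt weight = 4581/13296 = 0.3445.
Equity contribution = 0.6555 × 10.5% = 6.8823%.
Remaining for debt = 9.3% − 6.8823% = 2.4177%.
Rd × (1 − 21.3%) × 0.3445 = 2.4177%  ⇒  Rd = 8.9163%.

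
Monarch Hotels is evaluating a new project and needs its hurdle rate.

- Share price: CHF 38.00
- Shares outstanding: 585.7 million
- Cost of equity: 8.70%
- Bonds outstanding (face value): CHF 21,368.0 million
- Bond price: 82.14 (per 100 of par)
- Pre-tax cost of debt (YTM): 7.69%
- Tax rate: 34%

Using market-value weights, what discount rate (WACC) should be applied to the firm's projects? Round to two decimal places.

7.10%

Market value of equity E = 38.0 × 585.7m = 22256.6m. Market value of debt D = 21368m × 82.14/100 = 17551.6752m.
Total capital V = 22256.6 + 17551.6752 = 39808.2752.
Equity: weight = 22256.6/39808.2752 = 0.5591; cost = 8.7%.
Bonds outstanding: weight = 17551.6752/39808.2752 = 0.4409; after-tax cost = 7.69% × (1 − 34%) = 5.0754%.
WACC = 0.5591 × 8.7000% + 0.4409 × 5.0754% = 7.1019%.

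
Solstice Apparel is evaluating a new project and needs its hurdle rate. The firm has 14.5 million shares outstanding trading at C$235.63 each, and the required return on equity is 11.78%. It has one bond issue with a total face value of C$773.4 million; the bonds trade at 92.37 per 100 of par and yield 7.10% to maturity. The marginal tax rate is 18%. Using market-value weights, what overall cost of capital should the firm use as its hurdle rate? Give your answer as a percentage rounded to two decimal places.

10.75%

Market value of equity E = 235.63 × 14.5m = 3416.635m. Market value of debt D = 773.4m × 92.37/100 = 714.38958m.
Total capital V = 3416.635 + 714.38958 = 4131.02458.
Equity: weight = 3416.635/4131.02458 = 0.8271; cost = 11.78%.
Bonds outstanding: weight = 714.38958/4131.02458 = 0.1729; after-tax cost = 7.1% × (1 − 18%) = 5.8220%.
WACC = 0.8271 × 11.7800% + 0.1729 × 5.8220% = 10.7497%.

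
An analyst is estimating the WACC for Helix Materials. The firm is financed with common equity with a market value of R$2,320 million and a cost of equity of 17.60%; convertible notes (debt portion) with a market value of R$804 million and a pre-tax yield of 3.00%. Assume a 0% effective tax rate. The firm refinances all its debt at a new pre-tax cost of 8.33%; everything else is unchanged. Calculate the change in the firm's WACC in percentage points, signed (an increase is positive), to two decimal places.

Current WACC:
Total capital V = 2320 + 804 = 3124.
Equity: weight = 2320/3124 = 0.7426; cost = 17.6%.
Convertible notes (debt portion): weight = 804/3124 = 0.2574; after-tax cost = 3% × (1 − 0%) = 3.0000%.
WACC = 0.7426 × 17.6000% + 0.2574 × 3.0000% = 13.8425%.
After the change:
Total capital V = 2320 + 804 = 3124.
Equity: weight = 2320/3124 = 0.7426; cost = 17.6%.
Convertible notes (debt portion): weight = 804/3124 = 0.2574; after-tax cost = 8.33% × (1 − 0%) = 8.3300%.
WACC = 0.7426 × 17.6000% + 0.2574 × 8.3300% = 15.2143%.
Change in WACC = 15.2143% − 13.8425% = 1.3717 pp.

+1.37 pp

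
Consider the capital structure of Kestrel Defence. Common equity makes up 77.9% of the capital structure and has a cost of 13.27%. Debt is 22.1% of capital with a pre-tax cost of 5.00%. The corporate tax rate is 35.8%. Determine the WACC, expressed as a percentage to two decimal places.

11.05%

After-tax cost of debt = 5% × (1 − 35.8%) = 3.2100%.
WACC = 0.779 × 13.2700% + 0.221 × 3.2100% = 11.0467%.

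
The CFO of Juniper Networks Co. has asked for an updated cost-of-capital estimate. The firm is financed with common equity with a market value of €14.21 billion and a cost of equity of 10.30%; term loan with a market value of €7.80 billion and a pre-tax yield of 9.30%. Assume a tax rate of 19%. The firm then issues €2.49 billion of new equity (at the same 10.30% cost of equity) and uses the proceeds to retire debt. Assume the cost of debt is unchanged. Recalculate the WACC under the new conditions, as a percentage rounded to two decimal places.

After the change:
Total capital V = 16.7 + 5.31 = 22.01.
Equity: weight = 16.7/22.01 = 0.7587; cost = 10.3%.
Term loan: weight = 5.31/22.01 = 0.2413; after-tax cost = 9.3% × (1 − 19%) = 7.5330%.
WACC = 0.7587 × 10.3000% + 0.2413 × 7.5330% = 9.6325%.

9.63%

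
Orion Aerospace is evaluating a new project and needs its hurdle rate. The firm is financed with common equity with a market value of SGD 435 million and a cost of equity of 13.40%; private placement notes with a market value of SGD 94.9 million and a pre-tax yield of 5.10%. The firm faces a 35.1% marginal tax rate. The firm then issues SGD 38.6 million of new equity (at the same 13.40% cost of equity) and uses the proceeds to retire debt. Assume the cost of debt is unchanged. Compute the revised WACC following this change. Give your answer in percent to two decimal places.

12.33%

After the change:
Total capital V = 473.6 + 56.3 = 529.9.
Equity: weight = 473.6/529.9 = 0.8938; cost = 13.4%.
Private placement notes: weight = 56.3/529.9 = 0.1062; after-tax cost = 5.1% × (1 − 35.1%) = 3.3099%.
WACC = 0.8938 × 13.4000% + 0.1062 × 3.3099% = 12.3280%.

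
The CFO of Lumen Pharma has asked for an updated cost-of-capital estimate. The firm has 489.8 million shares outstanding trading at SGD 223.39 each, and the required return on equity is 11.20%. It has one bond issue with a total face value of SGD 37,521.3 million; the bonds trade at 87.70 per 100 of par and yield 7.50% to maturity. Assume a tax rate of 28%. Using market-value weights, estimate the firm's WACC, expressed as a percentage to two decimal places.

Market value of equity E = 223.39 × 489.8m = 109416.422m. Market value of debt D = 37521.3m × 87.7/100 = 32906.1801m.
Total capital V = 109416.422 + 32906.1801 = 142322.6021.
Equity: weight = 109416.422/142322.6021 = 0.7688; cost = 11.2%.
Bonds outstanding: weight = 32906.1801/142322.6021 = 0.2312; after-tax cost = 7.5% × (1 − 28%) = 5.4000%.
WACC = 0.7688 × 11.2000% + 0.2312 × 5.4000% = 9.8590%.

9.86%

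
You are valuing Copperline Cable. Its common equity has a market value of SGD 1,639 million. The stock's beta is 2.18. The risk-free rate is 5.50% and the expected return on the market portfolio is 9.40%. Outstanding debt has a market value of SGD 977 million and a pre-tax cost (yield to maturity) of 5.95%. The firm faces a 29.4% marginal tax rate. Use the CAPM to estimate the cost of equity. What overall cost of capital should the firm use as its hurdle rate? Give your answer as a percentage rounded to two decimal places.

Market risk premium = 9.4% − 5.5% = 3.9%.
Cost of equity via CAPM: Re = 5.5% + 2.18 × 3.9% = 14.0020%.
Total capital V = 1639 + 977 = 2616.
Equity: weight = 1639/2616 = 0.6265; cost = 14.002%.
Debt: weight = 977/2616 = 0.3735; after-tax cost = 5.95% × (1 − 29.4%) = 4.2007%.
WACC = 0.6265 × 14.0020% + 0.3735 × 4.2007% = 10.3415%.

10.34%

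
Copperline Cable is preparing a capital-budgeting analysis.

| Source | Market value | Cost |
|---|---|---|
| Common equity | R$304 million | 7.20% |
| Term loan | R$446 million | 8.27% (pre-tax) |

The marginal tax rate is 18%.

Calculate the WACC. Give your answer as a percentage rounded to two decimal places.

6.95%

Total capital V = 304 + 446 = 750.
Equity: weight = 304/750 = 0.4053; cost = 7.2%.
Term loan: weight = 446/750 = 0.5947; after-tax cost = 8.27% × (1 − 18%) = 6.7814%.
WACC = 0.4053 × 7.2000% + 0.5947 × 6.7814% = 6.9511%.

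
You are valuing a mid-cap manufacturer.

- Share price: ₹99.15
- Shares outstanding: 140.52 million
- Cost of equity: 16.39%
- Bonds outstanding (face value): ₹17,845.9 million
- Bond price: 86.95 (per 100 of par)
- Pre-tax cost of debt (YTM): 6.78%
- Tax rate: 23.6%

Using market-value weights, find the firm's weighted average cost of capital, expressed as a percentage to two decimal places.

10.48%

Market value of equity E = 99.15 × 140.52m = 13932.558m. Market value of debt D = 17845.9m × 86.95/100 = 15517.01005m.
Total capital V = 13932.558 + 15517.01005 = 29449.56805.
Equity: weight = 13932.558/29449.56805 = 0.4731; cost = 16.39%.
Bonds outstanding: weight = 15517.01005/29449.56805 = 0.5269; after-tax cost = 6.78% × (1 − 23.6%) = 5.1799%.
WACC = 0.4731 × 16.3900% + 0.5269 × 5.1799% = 10.4834%.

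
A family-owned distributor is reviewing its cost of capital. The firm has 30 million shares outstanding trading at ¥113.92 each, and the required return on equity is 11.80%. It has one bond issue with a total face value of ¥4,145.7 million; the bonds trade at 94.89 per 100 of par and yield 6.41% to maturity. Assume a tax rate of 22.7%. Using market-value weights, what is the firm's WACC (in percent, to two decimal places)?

Market value of equity E = 113.92 × 30m = 3417.6m. Market value of debt D = 4145.7m × 94.89/100 = 3933.85473m.
Total capital V = 3417.6 + 3933.85473 = 7351.45473.
Equity: weight = 3417.6/7351.45473 = 0.4649; cost = 11.8%.
Bonds outstanding: weight = 3933.85473/7351.45473 = 0.5351; after-tax cost = 6.41% × (1 − 22.7%) = 4.9549%.
WACC = 0.4649 × 11.8000% + 0.5351 × 4.9549% = 8.1371%.

8.14%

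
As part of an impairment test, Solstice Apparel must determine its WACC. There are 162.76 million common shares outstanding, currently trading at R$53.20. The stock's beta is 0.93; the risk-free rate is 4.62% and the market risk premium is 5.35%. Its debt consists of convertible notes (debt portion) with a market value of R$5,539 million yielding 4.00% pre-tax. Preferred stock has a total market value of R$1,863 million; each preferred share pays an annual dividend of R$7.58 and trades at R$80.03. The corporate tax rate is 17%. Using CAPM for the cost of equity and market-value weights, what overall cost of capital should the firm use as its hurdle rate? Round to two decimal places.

Cost of equity via CAPM: Re = 4.62% + 0.93 × 5.35% = 9.5955%.
Cost of preferred: Rp = 7.58 / 80.03 = 9.4714%.
Market value of equity E = 53.2 × 162.76m = 8658.832m.
Total capital V = 8658.832 + 1863 + 5539 = 16060.832.
Equity: weight = 8658.832/16060.832 = 0.5391; cost = 9.5955%.
Preferred: weight = 1863/16060.832 = 0.1160; cost = 9.4714%.
Convertible notes (debt portion): weight = 5539/16060.832 = 0.3449; after-tax cost = 4% × (1 − 17%) = 3.3200%.
WACC = 0.5391 × 9.5955% + 0.1160 × 9.4714% + 0.3449 × 3.3200% = 7.4168%.

7.42%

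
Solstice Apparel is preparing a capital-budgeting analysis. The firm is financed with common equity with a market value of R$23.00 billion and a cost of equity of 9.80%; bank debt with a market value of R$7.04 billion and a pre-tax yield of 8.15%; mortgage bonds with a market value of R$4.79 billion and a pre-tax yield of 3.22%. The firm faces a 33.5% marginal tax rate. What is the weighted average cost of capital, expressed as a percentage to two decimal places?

7.86%

Total capital V = 23 + 7.04 + 4.79 = 34.83.
Equity: weight = 23/34.83 = 0.6604; cost = 9.8%.
Bank debt: weight = 7.04/34.83 = 0.2021; after-tax cost = 8.15% × (1 − 33.5%) = 5.4198%.
Mortgage bonds: weight = 4.79/34.83 = 0.1375; after-tax cost = 3.22% × (1 − 33.5%) = 2.1413%.
WACC = 0.6604 × 9.8000% + 0.2021 × 5.4198% + 0.1375 × 2.1413% = 7.8614%.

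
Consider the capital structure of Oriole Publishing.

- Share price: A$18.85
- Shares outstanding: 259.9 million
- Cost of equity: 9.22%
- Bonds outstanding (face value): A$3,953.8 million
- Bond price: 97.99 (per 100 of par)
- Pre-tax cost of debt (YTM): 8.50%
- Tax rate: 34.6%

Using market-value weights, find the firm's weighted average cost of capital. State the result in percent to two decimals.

7.60%

Market value of equity E = 18.85 × 259.9m = 4899.115m. Market value of debt D = 3953.8m × 97.99/100 = 3874.32862m.
Total capital V = 4899.115 + 3874.32862 = 8773.44362.
Equity: weight = 4899.115/8773.44362 = 0.5584; cost = 9.22%.
Bonds outstanding: weight = 3874.32862/8773.44362 = 0.4416; after-tax cost = 8.5% × (1 − 34.6%) = 5.5590%.
WACC = 0.5584 × 9.2200% + 0.4416 × 5.5590% = 7.6033%.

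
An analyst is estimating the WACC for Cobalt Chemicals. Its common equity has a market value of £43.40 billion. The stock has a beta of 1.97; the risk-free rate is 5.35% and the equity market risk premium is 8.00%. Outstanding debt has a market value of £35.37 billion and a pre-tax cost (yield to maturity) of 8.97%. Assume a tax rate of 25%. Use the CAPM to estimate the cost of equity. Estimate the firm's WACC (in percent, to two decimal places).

Cost of equity via CAPM: Re = 5.35% + 1.97 × 8.0% = 21.1100%.
Total capital V = 43.4 + 35.37 = 78.77.
Equity: weight = 43.4/78.77 = 0.5510; cost = 21.11%.
Debt: weight = 35.37/78.77 = 0.4490; after-tax cost = 8.97% × (1 − 25%) = 6.7275%.
WACC = 0.5510 × 21.1100% + 0.4490 × 6.7275% = 14.6518%.

14.65%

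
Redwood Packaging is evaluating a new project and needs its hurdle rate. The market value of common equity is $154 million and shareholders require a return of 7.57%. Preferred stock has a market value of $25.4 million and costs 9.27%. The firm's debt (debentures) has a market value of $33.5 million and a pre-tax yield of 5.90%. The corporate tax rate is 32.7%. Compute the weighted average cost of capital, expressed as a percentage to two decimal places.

Total capital V = 154 + 25.4 + 33.5 = 212.9.
Equity: weight = 154/212.9 = 0.7233; cost = 7.57%.
Preferred: weight = 25.4/212.9 = 0.1193; cost = 9.27%.
Debentures: weight = 33.5/212.9 = 0.1574; after-tax cost = 5.9% × (1 − 32.7%) = 3.9707%.
WACC = 0.7233 × 7.5700% + 0.1193 × 9.2700% + 0.1574 × 3.9707% = 7.2065%.

7.21%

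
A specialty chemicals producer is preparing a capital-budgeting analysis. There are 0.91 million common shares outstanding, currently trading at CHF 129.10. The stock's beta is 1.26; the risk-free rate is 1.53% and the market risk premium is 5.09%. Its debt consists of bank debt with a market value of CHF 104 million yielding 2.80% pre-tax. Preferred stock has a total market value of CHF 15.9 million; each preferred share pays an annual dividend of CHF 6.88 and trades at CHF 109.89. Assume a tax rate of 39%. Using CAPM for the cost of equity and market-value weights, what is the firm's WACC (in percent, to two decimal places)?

Cost of equity via CAPM: Re = 1.53% + 1.26 × 5.09% = 7.9434%.
Cost of preferred: Rp = 6.88 / 109.89 = 6.2608%.
Market value of equity E = 129.1 × 0.91m = 117.481m.
Total capital V = 117.481 + 15.9 + 104 = 237.381.
Equity: weight = 117.481/237.381 = 0.4949; cost = 7.9434%.
Preferred: weight = 15.9/237.381 = 0.0670; cost = 6.2608%.
Bank debt: weight = 104/237.381 = 0.4381; after-tax cost = 2.8% × (1 − 39%) = 1.7080%.
WACC = 0.4949 × 7.9434% + 0.0670 × 6.2608% + 0.4381 × 1.7080% = 5.0989%.

5.10%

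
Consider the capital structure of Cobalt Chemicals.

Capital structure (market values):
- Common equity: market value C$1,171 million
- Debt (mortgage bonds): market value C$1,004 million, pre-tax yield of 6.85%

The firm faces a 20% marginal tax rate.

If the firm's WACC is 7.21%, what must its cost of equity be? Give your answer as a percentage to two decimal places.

Total capital V = 1171 + 1004 = 2175.
Equity weight = 1171/2175 = 0.5384.
Mortgage bonds weight = 1004/2175 = 0.4616.
Debt contribution = 0.4616 × 6.85% × (1 − 20%) = 2.5296%.
Required equity contribution = 7.21% − 2.5296% = 4.6804%.
Re = 4.6804% / 0.5384 = 8.6933%.

8.69%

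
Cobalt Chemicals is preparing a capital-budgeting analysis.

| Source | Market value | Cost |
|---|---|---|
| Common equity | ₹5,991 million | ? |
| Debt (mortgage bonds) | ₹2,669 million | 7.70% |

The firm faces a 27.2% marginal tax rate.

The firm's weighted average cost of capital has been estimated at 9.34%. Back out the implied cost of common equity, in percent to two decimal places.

11.00%

Total capital V = 5991 + 2669 = 8660.
Equity weight = 5991/8660 = 0.6918.
Mortgage bonds weight = 2669/8660 = 0.3082.
Debt contribution = 0.3082 × 7.7% × (1 − 27.2%) = 1.7276%.
Required equity contribution = 9.34% − 1.7276% = 7.6124%.
Re = 7.6124% / 0.6918 = 11.0037%.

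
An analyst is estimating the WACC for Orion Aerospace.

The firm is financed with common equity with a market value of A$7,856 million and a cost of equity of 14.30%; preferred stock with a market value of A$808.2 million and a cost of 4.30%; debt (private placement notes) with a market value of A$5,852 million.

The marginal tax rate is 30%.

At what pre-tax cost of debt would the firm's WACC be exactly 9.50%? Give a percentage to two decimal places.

Total capital V = 7856 + 808.2 + 5852 = 14516.2.
Equity weight = 7856/14516.2 = 0.5412.
Preferred weight = 808.2/14516.2 = 0.0557.
Private placement notes weight = 5852/14516.2 = 0.4031.
Equity contribution = 0.5412 × 14.3% = 7.7390%.
Preferred contribution = 0.0557 × 4.3% = 0.2394%.
Remaining for debt = 9.5% − 7.9784% = 1.5216%.
Rd × (1 − 30%) × 0.4031 = 1.5216%  ⇒  Rd = 5.3920%.

5.39%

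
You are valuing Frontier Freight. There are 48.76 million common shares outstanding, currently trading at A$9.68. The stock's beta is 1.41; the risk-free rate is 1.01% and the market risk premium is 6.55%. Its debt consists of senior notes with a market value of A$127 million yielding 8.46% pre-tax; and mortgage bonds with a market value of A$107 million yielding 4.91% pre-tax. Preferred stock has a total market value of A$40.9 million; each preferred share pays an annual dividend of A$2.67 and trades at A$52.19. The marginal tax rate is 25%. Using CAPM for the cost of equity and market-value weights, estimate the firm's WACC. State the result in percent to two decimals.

Cost of equity via CAPM: Re = 1.01% + 1.41 × 6.55% = 10.2455%.
Cost of preferred: Rp = 2.67 / 52.19 = 5.1159%.
Market value of equity E = 9.68 × 48.76m = 471.9968m.
Total capital V = 471.9968 + 40.9 + 127 + 107 = 746.8968.
Equity: weight = 471.9968/746.8968 = 0.6319; cost = 10.2455%.
Preferred: weight = 40.9/746.8968 = 0.0548; cost = 5.1159%.
Senior notes: weight = 127/746.8968 = 0.1700; after-tax cost = 8.46% × (1 − 25%) = 6.3450%.
Mortgage bonds: weight = 107/746.8968 = 0.1433; after-tax cost = 4.91% × (1 − 25%) = 3.6825%.
WACC = 0.6319 × 10.2455% + 0.0548 × 5.1159% + 0.1700 × 6.3450% + 0.1433 × 3.6825% = 8.3612%.

8.36%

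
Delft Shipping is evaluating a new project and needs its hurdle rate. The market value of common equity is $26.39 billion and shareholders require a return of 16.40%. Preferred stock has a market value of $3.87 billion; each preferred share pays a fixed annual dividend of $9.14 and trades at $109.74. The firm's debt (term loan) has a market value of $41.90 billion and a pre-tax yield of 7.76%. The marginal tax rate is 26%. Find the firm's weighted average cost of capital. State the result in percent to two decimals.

Cost of preferred: Rp = 9.14 / 109.74 = 8.3288%.
Total capital V = 26.39 + 3.87 + 41.9 = 72.16.
Equity: weight = 26.39/72.16 = 0.3657; cost = 16.4%.
Preferred: weight = 3.87/72.16 = 0.0536; cost = 8.3288%.
Term loan: weight = 41.9/72.16 = 0.5807; after-tax cost = 7.76% × (1 − 26%) = 5.7424%.
WACC = 0.3657 × 16.4000% + 0.0536 × 8.3288% + 0.5807 × 5.7424% = 9.7788%.

9.78%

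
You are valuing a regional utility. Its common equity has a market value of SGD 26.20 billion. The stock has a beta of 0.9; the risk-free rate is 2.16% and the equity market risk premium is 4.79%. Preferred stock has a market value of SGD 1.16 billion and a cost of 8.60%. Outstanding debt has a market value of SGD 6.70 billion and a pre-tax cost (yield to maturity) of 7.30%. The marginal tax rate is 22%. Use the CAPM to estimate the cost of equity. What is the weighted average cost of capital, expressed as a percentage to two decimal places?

Cost of equity via CAPM: Re = 2.16% + 0.9 × 4.79% = 6.4710%.
Total capital V = 26.2 + 1.16 + 6.7 = 34.06.
Equity: weight = 26.2/34.06 = 0.7692; cost = 6.471%.
Preferred: weight = 1.16/34.06 = 0.0341; cost = 8.6%.
Debt: weight = 6.7/34.06 = 0.1967; after-tax cost = 7.3% × (1 − 22%) = 5.6940%.
WACC = 0.7692 × 6.4710% + 0.0341 × 8.6000% + 0.1967 × 5.6940% = 6.3907%.

6.39%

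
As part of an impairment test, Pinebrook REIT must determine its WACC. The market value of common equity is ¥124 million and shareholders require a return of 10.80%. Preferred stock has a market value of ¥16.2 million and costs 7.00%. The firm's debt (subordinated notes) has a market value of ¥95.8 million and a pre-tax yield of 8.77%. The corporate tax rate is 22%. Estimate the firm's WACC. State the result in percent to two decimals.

Total capital V = 124 + 16.2 + 95.8 = 236.
Equity: weight = 124/236 = 0.5254; cost = 10.8%.
Preferred: weight = 16.2/236 = 0.0686; cost = 7%.
Subordinated notes: weight = 95.8/236 = 0.4059; after-tax cost = 8.77% × (1 − 22%) = 6.8406%.
WACC = 0.5254 × 10.8000% + 0.0686 × 7.0000% + 0.4059 × 6.8406% = 8.9319%.

8.93%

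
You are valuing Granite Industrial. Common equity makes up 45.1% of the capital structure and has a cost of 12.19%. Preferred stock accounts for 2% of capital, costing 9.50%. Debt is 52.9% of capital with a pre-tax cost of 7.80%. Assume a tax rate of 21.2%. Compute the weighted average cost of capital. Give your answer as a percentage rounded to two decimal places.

After-tax cost of debt = 7.8% × (1 − 21.2%) = 6.1464%.
WACC = 0.451 × 12.1900% + 0.020 × 9.5000% + 0.529 × 6.1464% = 8.9391%.

8.94%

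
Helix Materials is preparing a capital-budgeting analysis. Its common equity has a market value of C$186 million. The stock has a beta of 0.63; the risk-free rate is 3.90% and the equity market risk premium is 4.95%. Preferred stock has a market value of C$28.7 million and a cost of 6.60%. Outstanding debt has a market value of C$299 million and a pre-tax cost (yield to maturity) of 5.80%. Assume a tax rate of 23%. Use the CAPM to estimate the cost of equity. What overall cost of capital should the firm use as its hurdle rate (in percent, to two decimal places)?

Cost of equity via CAPM: Re = 3.9% + 0.63 × 4.95% = 7.0185%.
Total capital V = 186 + 28.7 + 299 = 513.7.
Equity: weight = 186/513.7 = 0.3621; cost = 7.0185%.
Preferred: weight = 28.7/513.7 = 0.0559; cost = 6.6%.
Debt: weight = 299/513.7 = 0.5821; after-tax cost = 5.8% × (1 − 23%) = 4.4660%.
WACC = 0.3621 × 7.0185% + 0.0559 × 6.6000% + 0.5821 × 4.4660% = 5.5094%.

5.51%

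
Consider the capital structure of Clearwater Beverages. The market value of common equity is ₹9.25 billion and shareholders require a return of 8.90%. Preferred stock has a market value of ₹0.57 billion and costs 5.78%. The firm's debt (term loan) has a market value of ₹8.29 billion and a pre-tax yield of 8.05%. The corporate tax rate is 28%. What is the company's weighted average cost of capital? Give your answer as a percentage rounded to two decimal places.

7.38%

Total capital V = 9.25 + 0.57 + 8.29 = 18.11.
Equity: weight = 9.25/18.11 = 0.5108; cost = 8.9%.
Preferred: weight = 0.57/18.11 = 0.0315; cost = 5.78%.
Term loan: weight = 8.29/18.11 = 0.4578; after-tax cost = 8.05% × (1 − 28%) = 5.7960%.
WACC = 0.5108 × 8.9000% + 0.0315 × 5.7800% + 0.4578 × 5.7960% = 7.3809%.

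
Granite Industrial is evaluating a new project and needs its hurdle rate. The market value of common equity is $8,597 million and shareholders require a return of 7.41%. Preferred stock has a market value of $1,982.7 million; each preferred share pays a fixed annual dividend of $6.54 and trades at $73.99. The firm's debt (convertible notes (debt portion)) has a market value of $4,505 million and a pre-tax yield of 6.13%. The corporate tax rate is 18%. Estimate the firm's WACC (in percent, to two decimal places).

Cost of preferred: Rp = 6.54 / 73.99 = 8.8390%.
Total capital V = 8597 + 1982.7 + 4505 = 15084.7.
Equity: weight = 8597/15084.7 = 0.5699; cost = 7.41%.
Preferred: weight = 1982.7/15084.7 = 0.1314; cost = 8.839%.
Convertible notes (debt portion): weight = 4505/15084.7 = 0.2986; after-tax cost = 6.13% × (1 − 18%) = 5.0266%.
WACC = 0.5699 × 7.4100% + 0.1314 × 8.8390% + 0.2986 × 5.0266% = 6.8860%.

6.89%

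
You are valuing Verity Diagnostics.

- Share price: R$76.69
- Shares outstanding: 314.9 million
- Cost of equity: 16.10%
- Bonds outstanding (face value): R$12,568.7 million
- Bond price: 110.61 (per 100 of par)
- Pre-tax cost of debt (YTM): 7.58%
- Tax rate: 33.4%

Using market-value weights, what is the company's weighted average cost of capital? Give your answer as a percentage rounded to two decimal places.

Market value of equity E = 76.69 × 314.9m = 24149.681m. Market value of debt D = 12568.7m × 110.61/100 = 13902.23907m.
Total capital V = 24149.681 + 13902.23907 = 38051.92007.
Equity: weight = 24149.681/38051.92007 = 0.6347; cost = 16.1%.
Bonds outstanding: weight = 13902.23907/38051.92007 = 0.3653; after-tax cost = 7.58% × (1 − 33.4%) = 5.0483%.
WACC = 0.6347 × 16.1000% + 0.3653 × 5.0483% = 12.0623%.

12.06%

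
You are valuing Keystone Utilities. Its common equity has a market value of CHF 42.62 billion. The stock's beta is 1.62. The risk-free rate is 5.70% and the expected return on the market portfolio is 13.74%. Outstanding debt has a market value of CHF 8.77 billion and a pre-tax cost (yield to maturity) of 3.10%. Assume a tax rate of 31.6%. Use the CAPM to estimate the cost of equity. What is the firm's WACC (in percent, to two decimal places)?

15.89%

Market risk premium = 13.74% − 5.7% = 8.04%.
Cost of equity via CAPM: Re = 5.7% + 1.62 × 8.04% = 18.7248%.
Total capital V = 42.62 + 8.77 = 51.39.
Equity: weight = 42.62/51.39 = 0.8293; cost = 18.7248%.
Debt: weight = 8.77/51.39 = 0.1707; after-tax cost = 3.1% × (1 − 31.6%) = 2.1204%.
WACC = 0.8293 × 18.7248% + 0.1707 × 2.1204% = 15.8912%.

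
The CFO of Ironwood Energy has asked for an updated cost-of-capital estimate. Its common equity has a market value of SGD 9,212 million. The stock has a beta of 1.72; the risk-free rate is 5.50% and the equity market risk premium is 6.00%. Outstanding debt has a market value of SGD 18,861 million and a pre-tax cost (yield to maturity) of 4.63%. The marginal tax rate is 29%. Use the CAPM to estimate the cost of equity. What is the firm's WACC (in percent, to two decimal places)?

7.40%

Cost of equity via CAPM: Re = 5.5% + 1.72 × 6.0% = 15.8200%.
Total capital V = 9212 + 18861 = 28073.
Equity: weight = 9212/28073 = 0.3281; cost = 15.82%.
Debt: weight = 18861/28073 = 0.6719; after-tax cost = 4.63% × (1 − 29%) = 3.2873%.
WACC = 0.3281 × 15.8200% + 0.6719 × 3.2873% = 7.3998%.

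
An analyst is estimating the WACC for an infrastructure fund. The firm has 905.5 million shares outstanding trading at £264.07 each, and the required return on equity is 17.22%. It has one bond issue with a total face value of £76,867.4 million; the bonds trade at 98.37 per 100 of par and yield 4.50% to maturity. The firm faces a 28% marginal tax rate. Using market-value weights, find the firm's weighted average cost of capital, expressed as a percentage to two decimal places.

13.86%

Market value of equity E = 264.07 × 905.5m = 239115.385m. Market value of debt D = 76867.4m × 98.37/100 = 75614.46138m.
Total capital V = 239115.385 + 75614.46138 = 314729.84638.
Equity: weight = 239115.385/314729.84638 = 0.7597; cost = 17.22%.
Bonds outstanding: weight = 75614.46138/314729.84638 = 0.2403; after-tax cost = 4.5% × (1 − 28%) = 3.2400%.
WACC = 0.7597 × 17.2200% + 0.2403 × 3.2400% = 13.8613%.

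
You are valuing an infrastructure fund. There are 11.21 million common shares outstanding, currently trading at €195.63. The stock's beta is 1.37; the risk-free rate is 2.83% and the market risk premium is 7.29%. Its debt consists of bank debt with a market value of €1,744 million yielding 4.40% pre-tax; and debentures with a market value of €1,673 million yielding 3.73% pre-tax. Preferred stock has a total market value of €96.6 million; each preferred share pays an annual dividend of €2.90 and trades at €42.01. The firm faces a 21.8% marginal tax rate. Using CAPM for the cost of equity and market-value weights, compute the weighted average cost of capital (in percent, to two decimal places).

Cost of equity via CAPM: Re = 2.83% + 1.37 × 7.29% = 12.8173%.
Cost of preferred: Rp = 2.9 / 42.01 = 6.9031%.
Market value of equity E = 195.63 × 11.21m = 2193.0123m.
Total capital V = 2193.0123 + 96.6 + 1744 + 1673 = 5706.6123.
Equity: weight = 2193.0123/5706.6123 = 0.3843; cost = 12.8173%.
Preferred: weight = 96.6/5706.6123 = 0.0169; cost = 6.9031%.
Bank debt: weight = 1744/5706.6123 = 0.3056; after-tax cost = 4.4% × (1 − 21.8%) = 3.4408%.
Debentures: weight = 1673/5706.6123 = 0.2932; after-tax cost = 3.73% × (1 − 21.8%) = 2.9169%.
WACC = 0.3843 × 12.8173% + 0.0169 × 6.9031% + 0.3056 × 3.4408% + 0.2932 × 2.9169% = 6.9491%.

6.95%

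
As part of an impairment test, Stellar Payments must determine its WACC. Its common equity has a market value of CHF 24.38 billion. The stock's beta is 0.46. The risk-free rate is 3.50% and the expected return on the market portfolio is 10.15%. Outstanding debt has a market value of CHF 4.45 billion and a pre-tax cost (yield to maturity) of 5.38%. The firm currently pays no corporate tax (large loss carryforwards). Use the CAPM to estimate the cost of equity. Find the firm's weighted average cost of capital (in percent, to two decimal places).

Market risk premium = 10.15% − 3.5% = 6.65%.
Cost of equity via CAPM: Re = 3.5% + 0.46 × 6.65% = 6.5590%.
Total capital V = 24.38 + 4.45 = 28.83.
Equity: weight = 24.38/28.83 = 0.8456; cost = 6.559%.
Debt: weight = 4.45/28.83 = 0.1544; after-tax cost = 5.38% × (1 − 0%) = 5.3800%.
WACC = 0.8456 × 6.5590% + 0.1544 × 5.3800% = 6.3770%.

6.38%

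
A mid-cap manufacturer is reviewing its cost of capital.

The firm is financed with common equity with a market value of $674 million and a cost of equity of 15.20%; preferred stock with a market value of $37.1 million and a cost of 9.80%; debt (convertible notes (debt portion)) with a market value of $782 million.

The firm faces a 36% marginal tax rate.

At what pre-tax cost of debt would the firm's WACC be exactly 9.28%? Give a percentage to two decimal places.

6.49%

Total capital V = 674 + 37.1 + 782 = 1493.1.
Equity weight = 674/1493.1 = 0.4514.
Preferred weight = 37.1/1493.1 = 0.0248.
Convertible notes (debt portion) weight = 782/1493.1 = 0.5237.
Equity contribution = 0.4514 × 15.2% = 6.8614%.
Preferred contribution = 0.0248 × 9.8% = 0.2435%.
Remaining for debt = 9.28% − 7.1049% = 2.1751%.
Rd × (1 − 36%) × 0.5237 = 2.1751%  ⇒  Rd = 6.4889%.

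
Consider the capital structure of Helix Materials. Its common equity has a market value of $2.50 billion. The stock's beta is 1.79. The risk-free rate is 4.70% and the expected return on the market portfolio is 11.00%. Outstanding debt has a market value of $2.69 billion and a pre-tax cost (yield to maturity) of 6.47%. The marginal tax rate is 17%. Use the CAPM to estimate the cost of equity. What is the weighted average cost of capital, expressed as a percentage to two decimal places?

Market risk premium = 11.0% − 4.7% = 6.3%.
Cost of equity via CAPM: Re = 4.7% + 1.79 × 6.3% = 15.9770%.
Total capital V = 2.5 + 2.69 = 5.19.
Equity: weight = 2.5/5.19 = 0.4817; cost = 15.977%.
Debt: weight = 2.69/5.19 = 0.5183; after-tax cost = 6.47% × (1 − 17%) = 5.3701%.
WACC = 0.4817 × 15.9770% + 0.5183 × 5.3701% = 10.4794%.

10.48%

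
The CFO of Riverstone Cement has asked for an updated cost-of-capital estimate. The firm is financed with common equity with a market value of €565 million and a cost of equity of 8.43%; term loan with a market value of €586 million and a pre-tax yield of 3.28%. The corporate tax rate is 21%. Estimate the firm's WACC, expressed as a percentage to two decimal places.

5.46%

Total capital V = 565 + 586 = 1151.
Equity: weight = 565/1151 = 0.4909; cost = 8.43%.
Term loan: weight = 586/1151 = 0.5091; after-tax cost = 3.28% × (1 − 21%) = 2.5912%.
WACC = 0.4909 × 8.4300% + 0.5091 × 2.5912% = 5.4573%.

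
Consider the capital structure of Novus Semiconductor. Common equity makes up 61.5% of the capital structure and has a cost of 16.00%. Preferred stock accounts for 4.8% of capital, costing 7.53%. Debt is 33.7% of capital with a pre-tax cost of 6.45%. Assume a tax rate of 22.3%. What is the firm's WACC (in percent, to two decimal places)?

11.89%

After-tax cost of debt = 6.45% × (1 − 22.3%) = 5.0117%.
WACC = 0.615 × 16.0000% + 0.048 × 7.5300% + 0.337 × 5.0117% = 11.8904%.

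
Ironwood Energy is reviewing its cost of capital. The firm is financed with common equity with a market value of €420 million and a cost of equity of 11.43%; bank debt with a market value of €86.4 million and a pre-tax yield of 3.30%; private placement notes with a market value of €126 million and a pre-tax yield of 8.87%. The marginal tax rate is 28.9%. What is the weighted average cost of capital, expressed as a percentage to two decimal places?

Total capital V = 420 + 86.4 + 126 = 632.4.
Equity: weight = 420/632.4 = 0.6641; cost = 11.43%.
Bank debt: weight = 86.4/632.4 = 0.1366; after-tax cost = 3.3% × (1 − 28.9%) = 2.3463%.
Private placement notes: weight = 126/632.4 = 0.1992; after-tax cost = 8.87% × (1 − 28.9%) = 6.3066%.
WACC = 0.6641 × 11.4300% + 0.1366 × 2.3463% + 0.1992 × 6.3066% = 9.1682%.

9.17%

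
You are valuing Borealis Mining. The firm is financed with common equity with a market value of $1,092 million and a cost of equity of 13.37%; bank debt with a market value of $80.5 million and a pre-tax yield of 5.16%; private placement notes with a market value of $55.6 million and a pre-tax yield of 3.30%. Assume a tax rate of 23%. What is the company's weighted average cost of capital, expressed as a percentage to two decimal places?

12.26%

Total capital V = 1092 + 80.5 + 55.6 = 1228.1.
Equity: weight = 1092/1228.1 = 0.8892; cost = 13.37%.
Bank debt: weight = 80.5/1228.1 = 0.0655; after-tax cost = 5.16% × (1 − 23%) = 3.9732%.
Private placement notes: weight = 55.6/1228.1 = 0.0453; after-tax cost = 3.3% × (1 − 23%) = 2.5410%.
WACC = 0.8892 × 13.3700% + 0.0655 × 3.9732% + 0.0453 × 2.5410% = 12.2638%.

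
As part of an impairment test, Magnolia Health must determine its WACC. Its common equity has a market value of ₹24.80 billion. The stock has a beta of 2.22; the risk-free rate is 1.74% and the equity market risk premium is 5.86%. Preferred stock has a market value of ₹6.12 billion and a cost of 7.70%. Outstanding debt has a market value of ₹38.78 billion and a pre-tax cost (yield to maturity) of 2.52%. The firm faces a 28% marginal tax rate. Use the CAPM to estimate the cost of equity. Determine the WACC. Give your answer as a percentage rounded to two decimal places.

6.93%

Cost of equity via CAPM: Re = 1.74% + 2.22 × 5.86% = 14.7492%.
Total capital V = 24.8 + 6.12 + 38.78 = 69.7.
Equity: weight = 24.8/69.7 = 0.3558; cost = 14.7492%.
Preferred: weight = 6.12/69.7 = 0.0878; cost = 7.7%.
Debt: weight = 38.78/69.7 = 0.5564; after-tax cost = 2.52% × (1 − 28%) = 1.8144%.
WACC = 0.3558 × 14.7492% + 0.0878 × 7.7000% + 0.5564 × 1.8144% = 6.9335%.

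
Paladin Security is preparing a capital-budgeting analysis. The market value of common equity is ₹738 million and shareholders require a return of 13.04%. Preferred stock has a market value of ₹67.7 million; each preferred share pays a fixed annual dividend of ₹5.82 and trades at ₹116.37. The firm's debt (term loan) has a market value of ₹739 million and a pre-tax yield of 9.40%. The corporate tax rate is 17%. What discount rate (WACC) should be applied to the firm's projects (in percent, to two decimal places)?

Cost of preferred: Rp = 5.82 / 116.37 = 5.0013%.
Total capital V = 738 + 67.7 + 739 = 1544.7.
Equity: weight = 738/1544.7 = 0.4778; cost = 13.04%.
Preferred: weight = 67.7/1544.7 = 0.0438; cost = 5.0013%.
Term loan: weight = 739/1544.7 = 0.4784; after-tax cost = 9.4% × (1 − 17%) = 7.8020%.
WACC = 0.4778 × 13.0400% + 0.0438 × 5.0013% + 0.4784 × 7.8020% = 10.1818%.

10.18%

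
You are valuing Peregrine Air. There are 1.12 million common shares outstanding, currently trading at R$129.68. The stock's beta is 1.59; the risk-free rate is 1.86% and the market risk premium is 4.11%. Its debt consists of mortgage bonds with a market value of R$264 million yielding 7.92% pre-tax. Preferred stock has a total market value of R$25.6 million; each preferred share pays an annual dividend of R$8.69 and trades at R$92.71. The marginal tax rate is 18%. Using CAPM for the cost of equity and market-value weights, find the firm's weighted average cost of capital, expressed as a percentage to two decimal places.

Cost of equity via CAPM: Re = 1.86% + 1.59 × 4.11% = 8.3949%.
Cost of preferred: Rp = 8.69 / 92.71 = 9.3733%.
Market value of equity E = 129.68 × 1.12m = 145.2416m.
Total capital V = 145.2416 + 25.6 + 264 = 434.8416.
Equity: weight = 145.2416/434.8416 = 0.3340; cost = 8.3949%.
Preferred: weight = 25.6/434.8416 = 0.0589; cost = 9.3733%.
Mortgage bonds: weight = 264/434.8416 = 0.6071; after-tax cost = 7.92% × (1 − 18%) = 6.4944%.
WACC = 0.3340 × 8.3949% + 0.0589 × 9.3733% + 0.6071 × 6.4944% = 7.2987%.

7.30%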